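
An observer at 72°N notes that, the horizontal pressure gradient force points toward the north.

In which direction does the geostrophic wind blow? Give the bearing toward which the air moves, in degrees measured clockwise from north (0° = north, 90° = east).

The pressure-gradient force points toward the north (bearing 000°).
Geostrophic balance: in the Northern Hemisphere the Coriolis force deflects motion to the right, so the geostrophic wind blows 90° to the right of the pressure-gradient force (low pressure on the left).
Rotating 000° by 90° clockwise gives 090° — the wind blows toward the east.

090°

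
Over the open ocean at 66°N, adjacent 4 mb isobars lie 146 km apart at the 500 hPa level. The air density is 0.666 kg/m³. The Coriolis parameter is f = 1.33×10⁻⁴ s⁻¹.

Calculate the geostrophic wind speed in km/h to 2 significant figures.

Pressure gradient: |∂P/∂n| = 400 Pa / 146000 m = 2.74×10⁻³ Pa/m
Geostrophic balance (pressure-gradient force = Coriolis force):
V_g = (1/(fρ)) |∂P/∂n| = 2.74×10⁻³ / (1.33×10⁻⁴ × 0.666) = 30.9 m/s
Converting: 30.9 m/s × 3.6 = 110 km/h

110 km/h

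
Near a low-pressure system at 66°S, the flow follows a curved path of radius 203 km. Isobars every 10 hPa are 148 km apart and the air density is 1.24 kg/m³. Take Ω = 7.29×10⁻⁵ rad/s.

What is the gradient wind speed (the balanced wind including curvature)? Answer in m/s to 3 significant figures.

22.4 m/s

Coriolis parameter at 66°S:
f = 2Ω sin φ = 2 × 7.29×10⁻⁵ × sin 66° = 1.33×10⁻⁴ s⁻¹
Pressure gradient: |∂P/∂n| = 1000 Pa / 148000 m = 6.76×10⁻³ Pa/m
Geostrophic speed: V_g = |∂P/∂n|/(fρ) = 6.76×10⁻³/(1.33×10⁻⁴ × 1.24) = 40.9 m/s
Around a low, centrifugal force acts outward with Coriolis, so pressure-gradient force balances both:
(1/ρ)|∂P/∂n| = fV + V²/R  →  V² + fR·V − fR·V_g = 0
With fR = 1.33×10⁻⁴ × 203×10³ m = 27.0 m/s:
V = [−fR + √((fR)² + 4 fR V_g)]/2 = [−27.0 + √(27.0² + 4×27.0×40.9)]/2 = 22.4 m/s
Subgeostrophic (V < V_g = 40.9 m/s), as expected around a low.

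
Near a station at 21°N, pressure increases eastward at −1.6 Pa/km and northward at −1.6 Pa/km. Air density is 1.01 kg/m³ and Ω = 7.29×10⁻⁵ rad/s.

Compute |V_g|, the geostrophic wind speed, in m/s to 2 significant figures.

Coriolis parameter at 21°N:
f = 2Ω sin φ = 2 × 7.29×10⁻⁵ × sin 21° = 5.23×10⁻⁵ s⁻¹
Component geostrophic relations (x east, y north):
u_g = −(1/(fρ)) ∂P/∂y,  v_g = (1/(fρ)) ∂P/∂x
u_g = −(−1.6×10⁻³)/(5.23×10⁻⁵ × 1.01) = 30.3 m/s;  v_g = (−1.6×10⁻³)/(5.23×10⁻⁵ × 1.01) = −30.3 m/s
|V_g| = √(u_g² + v_g²) = 42.9 m/s

43 m/s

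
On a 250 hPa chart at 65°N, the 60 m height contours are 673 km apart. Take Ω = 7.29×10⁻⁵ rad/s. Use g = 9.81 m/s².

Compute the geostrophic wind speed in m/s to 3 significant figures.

Coriolis parameter at 65°N:
f = 2Ω sin φ = 2 × 7.29×10⁻⁵ × sin 65° = 1.32×10⁻⁴ s⁻¹
Height gradient: |∂Z/∂n| = 60 m / 673000 m = 8.92×10⁻⁵
On a pressure surface, geostrophic balance gives V_g = (g/f)|∂Z/∂n|:
V_g = 9.81 × 8.92×10⁻⁵ / 1.32×10⁻⁴ = 6.62 m/s

6.62 m/s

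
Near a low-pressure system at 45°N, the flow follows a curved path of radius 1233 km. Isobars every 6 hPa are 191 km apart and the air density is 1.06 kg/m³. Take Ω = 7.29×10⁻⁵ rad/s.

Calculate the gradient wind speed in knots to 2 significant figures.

Coriolis parameter at 45°N:
f = 2Ω sin φ = 2 × 7.29×10⁻⁵ × sin 45° = 1.03×10⁻⁴ s⁻¹
Pressure gradient: |∂P/∂n| = 600 Pa / 191000 m = 3.14×10⁻³ Pa/m
Geostrophic speed: V_g = |∂P/∂n|/(fρ) = 3.14×10⁻³/(1.03×10⁻⁴ × 1.06) = 28.7 m/s
Around a low, centrifugal force acts outward with Coriolis, so pressure-gradient force balances both:
(1/ρ)|∂P/∂n| = fV + V²/R  →  V² + fR·V − fR·V_g = 0
With fR = 1.03×10⁻⁴ × 1233×10³ m = 127 m/s:
V = [−fR + √((fR)² + 4 fR V_g)]/2 = [−127 + √(127² + 4×127×28.7)]/2 = 24.2 m/s
Subgeostrophic (V < V_g = 28.7 m/s), as expected around a low.
Converting: 24.2 m/s × 1.944 = 47 knots

47 knots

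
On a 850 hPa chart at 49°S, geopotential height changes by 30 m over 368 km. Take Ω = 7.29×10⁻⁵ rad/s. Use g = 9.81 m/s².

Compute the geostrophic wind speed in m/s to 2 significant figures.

Coriolis parameter at 49°S:
f = 2Ω sin φ = 2 × 7.29×10⁻⁵ × sin 49° = 1.10×10⁻⁴ s⁻¹
Height gradient: |∂Z/∂n| = 30 m / 368000 m = 8.15×10⁻⁵
On a pressure surface, geostrophic balance gives V_g = (g/f)|∂Z/∂n|:
V_g = 9.81 × 8.15×10⁻⁵ / 1.10×10⁻⁴ = 7.27 m/s

7.3 m/s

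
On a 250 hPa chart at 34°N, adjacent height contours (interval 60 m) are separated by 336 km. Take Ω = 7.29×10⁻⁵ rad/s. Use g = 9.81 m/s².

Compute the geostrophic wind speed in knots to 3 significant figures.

Coriolis parameter at 34°N:
f = 2Ω sin φ = 2 × 7.29×10⁻⁵ × sin 34° = 8.15×10⁻⁵ s⁻¹
Height gradient: |∂Z/∂n| = 60 m / 336000 m = 1.79×10⁻⁴
On a pressure surface, geostrophic balance gives V_g = (g/f)|∂Z/∂n|:
V_g = 9.81 × 1.79×10⁻⁴ / 8.15×10⁻⁵ = 21.5 m/s
Converting: 21.5 m/s × 1.944 = 41.8 knots

41.8 knots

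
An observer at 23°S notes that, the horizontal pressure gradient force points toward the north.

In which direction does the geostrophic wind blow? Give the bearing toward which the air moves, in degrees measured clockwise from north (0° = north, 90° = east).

The pressure-gradient force points toward the north (bearing 000°).
Geostrophic balance: in the Southern Hemisphere the Coriolis force deflects motion to the left, so the geostrophic wind blows 90° to the left of the pressure-gradient force (low pressure on the right).
Rotating 000° by 90° counterclockwise gives 270° — the wind blows toward the west.

270°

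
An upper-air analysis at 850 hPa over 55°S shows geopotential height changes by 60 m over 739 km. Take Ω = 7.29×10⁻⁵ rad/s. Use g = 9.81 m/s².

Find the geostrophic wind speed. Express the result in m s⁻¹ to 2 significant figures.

6.7 m s⁻¹

Coriolis parameter at 55°S:
f = 2Ω sin φ = 2 × 7.29×10⁻⁵ × sin 55° = 1.19×10⁻⁴ s⁻¹
Height gradient: |∂Z/∂n| = 60 m / 739000 m = 8.12×10⁻⁵
On a pressure surface, geostrophic balance gives V_g = (g/f)|∂Z/∂n|:
V_g = 9.81 × 8.12×10⁻⁵ / 1.19×10⁻⁴ = 6.67 m/s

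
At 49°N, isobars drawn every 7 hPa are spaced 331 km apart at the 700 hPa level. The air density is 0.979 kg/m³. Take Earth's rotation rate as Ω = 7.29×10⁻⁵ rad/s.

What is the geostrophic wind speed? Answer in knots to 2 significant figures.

Coriolis parameter at 49°N:
f = 2Ω sin φ = 2 × 7.29×10⁻⁵ × sin 49° = 1.10×10⁻⁴ s⁻¹
Pressure gradient: |∂P/∂n| = 700 Pa / 331000 m = 2.11×10⁻³ Pa/m
Geostrophic balance (pressure-gradient force = Coriolis force):
V_g = (1/(fρ)) |∂P/∂n| = 2.11×10⁻³ / (1.10×10⁻⁴ × 0.979) = 19.6 m/s
Converting: 19.6 m/s × 1.944 = 38 knots

38 knots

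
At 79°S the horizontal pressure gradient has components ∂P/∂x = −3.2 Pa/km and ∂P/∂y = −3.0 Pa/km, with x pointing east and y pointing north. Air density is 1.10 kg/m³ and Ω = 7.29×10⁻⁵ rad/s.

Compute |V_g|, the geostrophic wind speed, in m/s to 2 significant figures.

28 m/s

Coriolis parameter at 79°S:
f = 2Ω sin φ = 2 × 7.29×10⁻⁵ × sin 79° = 1.43×10⁻⁴ s⁻¹
In the Southern Hemisphere f is negative: f = −1.43×10⁻⁴ s⁻¹.
Component geostrophic relations (x east, y north):
u_g = −(1/(fρ)) ∂P/∂y,  v_g = (1/(fρ)) ∂P/∂x
u_g = −(−3.0×10⁻³)/(−1.43×10⁻⁴ × 1.10) = −19.1 m/s;  v_g = (−3.2×10⁻³)/(−1.43×10⁻⁴ × 1.10) = 20.3 m/s
|V_g| = √(u_g² + v_g²) = 27.9 m/s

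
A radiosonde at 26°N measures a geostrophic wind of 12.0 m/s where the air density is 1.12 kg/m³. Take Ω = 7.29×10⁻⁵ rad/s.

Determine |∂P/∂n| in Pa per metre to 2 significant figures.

Coriolis parameter at 26°N:
f = 2Ω sin φ = 2 × 7.29×10⁻⁵ × sin 26° = 6.39×10⁻⁵ s⁻¹
Geostrophic balance rearranged: |∂P/∂n| = f ρ V_g
|∂P/∂n| = 6.39×10⁻⁵ × 1.12 × 12.0 = 8.59×10⁻⁴ Pa/m

8.6×10⁻⁴ Pa/m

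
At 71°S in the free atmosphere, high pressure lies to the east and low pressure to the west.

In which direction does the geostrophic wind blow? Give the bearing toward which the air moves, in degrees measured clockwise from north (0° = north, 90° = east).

The pressure-gradient force points toward the west (bearing 270°).
Geostrophic balance: in the Southern Hemisphere the Coriolis force deflects motion to the left, so the geostrophic wind blows 90° to the left of the pressure-gradient force (low pressure on the right).
Rotating 270° by 90° counterclockwise gives 180° — the wind blows toward the south.

180°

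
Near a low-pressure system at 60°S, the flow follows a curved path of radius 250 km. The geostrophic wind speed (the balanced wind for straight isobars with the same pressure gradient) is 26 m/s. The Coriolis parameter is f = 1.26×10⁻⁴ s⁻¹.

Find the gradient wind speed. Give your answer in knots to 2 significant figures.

33 knots

Around a low, centrifugal force acts outward with Coriolis, so pressure-gradient force balances both:
(1/ρ)|∂P/∂n| = fV + V²/R  →  V² + fR·V − fR·V_g = 0
With fR = 1.26×10⁻⁴ × 250×10³ m = 31.5 m/s:
V = [−fR + √((fR)² + 4 fR V_g)]/2 = [−31.5 + √(31.5² + 4×31.5×26)]/2 = 16.9 m/s
Subgeostrophic (V < V_g = 26 m/s), as expected around a low.
Converting: 16.9 m/s × 1.944 = 33 knots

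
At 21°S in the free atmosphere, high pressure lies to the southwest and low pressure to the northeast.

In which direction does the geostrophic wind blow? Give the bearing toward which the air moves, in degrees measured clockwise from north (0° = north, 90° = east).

315°

The pressure-gradient force points toward the northeast (bearing 045°).
Geostrophic balance: in the Southern Hemisphere the Coriolis force deflects motion to the left, so the geostrophic wind blows 90° to the left of the pressure-gradient force (low pressure on the right).
Rotating 045° by 90° counterclockwise gives 315° — the wind blows toward the northwest.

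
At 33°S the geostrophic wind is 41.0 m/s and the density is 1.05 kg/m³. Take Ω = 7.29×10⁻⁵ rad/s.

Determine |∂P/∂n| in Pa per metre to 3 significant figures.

3.42×10⁻³ Pa/m

Coriolis parameter at 33°S:
f = 2Ω sin φ = 2 × 7.29×10⁻⁵ × sin 33° = 7.94×10⁻⁵ s⁻¹
Geostrophic balance rearranged: |∂P/∂n| = f ρ V_g
|∂P/∂n| = 7.94×10⁻⁵ × 1.05 × 41.0 = 3.42×10⁻³ Pa/m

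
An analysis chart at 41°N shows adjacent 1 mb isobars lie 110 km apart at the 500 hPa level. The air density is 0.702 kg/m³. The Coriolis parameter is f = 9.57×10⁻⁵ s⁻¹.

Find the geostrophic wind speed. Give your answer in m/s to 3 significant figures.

13.5 m/s

Pressure gradient: |∂P/∂n| = 100 Pa / 110000 m = 9.09×10⁻⁴ Pa/m
Geostrophic balance (pressure-gradient force = Coriolis force):
V_g = (1/(fρ)) |∂P/∂n| = 9.09×10⁻⁴ / (9.57×10⁻⁵ × 0.702) = 13.5 m/s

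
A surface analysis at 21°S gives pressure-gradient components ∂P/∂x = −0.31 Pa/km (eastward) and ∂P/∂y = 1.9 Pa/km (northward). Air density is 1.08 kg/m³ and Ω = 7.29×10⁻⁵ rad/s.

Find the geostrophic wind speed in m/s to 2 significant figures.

34 m/s

Coriolis parameter at 21°S:
f = 2Ω sin φ = 2 × 7.29×10⁻⁵ × sin 21° = 5.23×10⁻⁵ s⁻¹
In the Southern Hemisphere f is negative: f = −5.23×10⁻⁵ s⁻¹.
Component geostrophic relations (x east, y north):
u_g = −(1/(fρ)) ∂P/∂y,  v_g = (1/(fρ)) ∂P/∂x
u_g = −(1.9×10⁻³)/(−5.23×10⁻⁵ × 1.08) = 33.7 m/s;  v_g = (−0.31×10⁻³)/(−5.23×10⁻⁵ × 1.08) = 5.49 m/s
|V_g| = √(u_g² + v_g²) = 34.1 m/s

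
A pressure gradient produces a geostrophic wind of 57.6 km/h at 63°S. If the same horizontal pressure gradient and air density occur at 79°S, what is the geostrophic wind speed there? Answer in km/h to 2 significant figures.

With the same pressure gradient and density, V_g ∝ 1/f ∝ 1/sin φ.
V₂ = V₁ · sin φ₁ / sin φ₂ = 57.6 × sin 63° / sin 79°
V₂ = 57.6 × 0.8910/0.9816 = 52 km/h

52 km/h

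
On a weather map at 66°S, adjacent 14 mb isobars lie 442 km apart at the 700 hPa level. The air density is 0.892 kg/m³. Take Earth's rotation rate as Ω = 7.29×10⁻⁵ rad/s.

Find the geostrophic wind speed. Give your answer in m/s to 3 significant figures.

26.7 m/s

Coriolis parameter at 66°S:
f = 2Ω sin φ = 2 × 7.29×10⁻⁵ × sin 66° = 1.33×10⁻⁴ s⁻¹
Pressure gradient: |∂P/∂n| = 1400 Pa / 442000 m = 3.17×10⁻³ Pa/m
Geostrophic balance (pressure-gradient force = Coriolis force):
V_g = (1/(fρ)) |∂P/∂n| = 3.17×10⁻³ / (1.33×10⁻⁴ × 0.892) = 26.7 m/s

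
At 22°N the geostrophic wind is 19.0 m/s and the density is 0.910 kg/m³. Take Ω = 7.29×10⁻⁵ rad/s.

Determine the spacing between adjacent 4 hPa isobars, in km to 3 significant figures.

424 km

Coriolis parameter at 22°N:
f = 2Ω sin φ = 2 × 7.29×10⁻⁵ × sin 22° = 5.46×10⁻⁵ s⁻¹
Geostrophic balance rearranged: |∂P/∂n| = f ρ V_g
|∂P/∂n| = 5.46×10⁻⁵ × 0.910 × 19.0 = 9.44×10⁻⁴ Pa/m
Isobar spacing: Δn = ΔP/|∂P/∂n| = 400 Pa / 9.44×10⁻⁴ Pa/m = 423577 m ≈ 424 km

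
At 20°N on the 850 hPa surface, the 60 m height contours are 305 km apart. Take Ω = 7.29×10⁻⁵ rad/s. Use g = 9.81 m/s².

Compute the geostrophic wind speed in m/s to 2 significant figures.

39 m/s

Coriolis parameter at 20°N:
f = 2Ω sin φ = 2 × 7.29×10⁻⁵ × sin 20° = 4.99×10⁻⁵ s⁻¹
Height gradient: |∂Z/∂n| = 60 m / 305000 m = 1.97×10⁻⁴
On a pressure surface, geostrophic balance gives V_g = (g/f)|∂Z/∂n|:
V_g = 9.81 × 1.97×10⁻⁴ / 4.99×10⁻⁵ = 38.7 m/s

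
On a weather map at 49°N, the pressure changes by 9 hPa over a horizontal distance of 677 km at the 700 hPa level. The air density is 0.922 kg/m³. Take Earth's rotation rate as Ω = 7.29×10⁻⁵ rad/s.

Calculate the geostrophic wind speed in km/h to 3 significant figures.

47.2 km/h

Coriolis parameter at 49°N:
f = 2Ω sin φ = 2 × 7.29×10⁻⁵ × sin 49° = 1.10×10⁻⁴ s⁻¹
Pressure gradient: |∂P/∂n| = 900 Pa / 677000 m = 1.33×10⁻³ Pa/m
Geostrophic balance (pressure-gradient force = Coriolis force):
V_g = (1/(fρ)) |∂P/∂n| = 1.33×10⁻³ / (1.10×10⁻⁴ × 0.922) = 13.1 m/s
Converting: 13.1 m/s × 3.6 = 47.2 km/h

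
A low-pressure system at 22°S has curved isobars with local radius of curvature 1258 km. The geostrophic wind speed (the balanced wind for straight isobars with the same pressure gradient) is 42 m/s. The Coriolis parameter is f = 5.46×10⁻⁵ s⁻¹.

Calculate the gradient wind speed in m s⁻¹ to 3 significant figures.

Around a low, centrifugal force acts outward with Coriolis, so pressure-gradient force balances both:
(1/ρ)|∂P/∂n| = fV + V²/R  →  V² + fR·V − fR·V_g = 0
With fR = 5.46×10⁻⁵ × 1258×10³ m = 68.7 m/s:
V = [−fR + √((fR)² + 4 fR V_g)]/2 = [−68.7 + √(68.7² + 4×68.7×42)]/2 = 29.4 m/s
Subgeostrophic (V < V_g = 42 m/s), as expected around a low.

29.4 m s⁻¹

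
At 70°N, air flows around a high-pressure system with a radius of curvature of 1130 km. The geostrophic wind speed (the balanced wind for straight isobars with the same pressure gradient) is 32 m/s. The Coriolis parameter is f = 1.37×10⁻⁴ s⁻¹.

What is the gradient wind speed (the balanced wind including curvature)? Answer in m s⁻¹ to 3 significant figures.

Around a high, pressure-gradient force acts outward with centrifugal, so Coriolis balances both:
fV = (1/ρ)|∂P/∂n| + V²/R  →  V² − fR·V + fR·V_g = 0
With fR = 1.37×10⁻⁴ × 1130×10³ m = 155 m/s:
V = [fR − √((fR)² − 4 fR V_g)]/2 = [155 − √(155² − 4×155×32)]/2 = 45.2 m/s
Supergeostrophic (V > V_g = 32 m/s), as expected around a high.

45.2 m s⁻¹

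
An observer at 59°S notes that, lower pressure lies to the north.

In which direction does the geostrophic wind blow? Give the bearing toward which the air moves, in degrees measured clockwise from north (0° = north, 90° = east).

The pressure-gradient force points toward the north (bearing 000°).
Geostrophic balance: in the Southern Hemisphere the Coriolis force deflects motion to the left, so the geostrophic wind blows 90° to the left of the pressure-gradient force (low pressure on the right).
Rotating 000° by 90° counterclockwise gives 270° — the wind blows toward the west.

270°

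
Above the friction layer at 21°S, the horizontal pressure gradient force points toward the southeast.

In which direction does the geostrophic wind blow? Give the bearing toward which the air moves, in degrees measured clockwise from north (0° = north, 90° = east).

The pressure-gradient force points toward the southeast (bearing 135°).
Geostrophic balance: in the Southern Hemisphere the Coriolis force deflects motion to the left, so the geostrophic wind blows 90° to the left of the pressure-gradient force (low pressure on the right).
Rotating 135° by 90° counterclockwise gives 045° — the wind blows toward the northeast.

045°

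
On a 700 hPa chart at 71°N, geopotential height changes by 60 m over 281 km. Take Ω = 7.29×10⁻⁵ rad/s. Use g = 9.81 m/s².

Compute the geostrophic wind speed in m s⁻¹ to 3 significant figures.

15.2 m s⁻¹

Coriolis parameter at 71°N:
f = 2Ω sin φ = 2 × 7.29×10⁻⁵ × sin 71° = 1.38×10⁻⁴ s⁻¹
Height gradient: |∂Z/∂n| = 60 m / 281000 m = 2.14×10⁻⁴
On a pressure surface, geostrophic balance gives V_g = (g/f)|∂Z/∂n|:
V_g = 9.81 × 2.14×10⁻⁴ / 1.38×10⁻⁴ = 15.2 m/s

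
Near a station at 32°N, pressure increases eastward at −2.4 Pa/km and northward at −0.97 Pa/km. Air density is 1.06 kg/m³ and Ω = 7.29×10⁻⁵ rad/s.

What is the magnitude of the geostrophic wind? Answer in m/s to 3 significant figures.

31.6 m/s

Coriolis parameter at 32°N:
f = 2Ω sin φ = 2 × 7.29×10⁻⁵ × sin 32° = 7.73×10⁻⁵ s⁻¹
Component geostrophic relations (x east, y north):
u_g = −(1/(fρ)) ∂P/∂y,  v_g = (1/(fρ)) ∂P/∂x
u_g = −(−0.97×10⁻³)/(7.73×10⁻⁵ × 1.06) = 11.8 m/s;  v_g = (−2.4×10⁻³)/(7.73×10⁻⁵ × 1.06) = −29.3 m/s
|V_g| = √(u_g² + v_g²) = 31.6 m/s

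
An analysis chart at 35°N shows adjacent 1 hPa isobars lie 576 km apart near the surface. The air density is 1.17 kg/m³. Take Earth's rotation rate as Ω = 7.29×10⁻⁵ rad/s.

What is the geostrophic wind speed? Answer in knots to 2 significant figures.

Coriolis parameter at 35°N:
f = 2Ω sin φ = 2 × 7.29×10⁻⁵ × sin 35° = 8.36×10⁻⁵ s⁻¹
Pressure gradient: |∂P/∂n| = 100 Pa / 576000 m = 1.74×10⁻⁴ Pa/m
Geostrophic balance (pressure-gradient force = Coriolis force):
V_g = (1/(fρ)) |∂P/∂n| = 1.74×10⁻⁴ / (8.36×10⁻⁵ × 1.17) = 1.77 m/s
Converting: 1.77 m/s × 1.944 = 3.4 knots

3.4 knots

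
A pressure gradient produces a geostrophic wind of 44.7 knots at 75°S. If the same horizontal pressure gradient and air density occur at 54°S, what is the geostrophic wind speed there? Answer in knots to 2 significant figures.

With the same pressure gradient and density, V_g ∝ 1/f ∝ 1/sin φ.
V₂ = V₁ · sin φ₁ / sin φ₂ = 44.7 × sin 75° / sin 54°
V₂ = 44.7 × 0.9659/0.8090 = 53 knots

53 knots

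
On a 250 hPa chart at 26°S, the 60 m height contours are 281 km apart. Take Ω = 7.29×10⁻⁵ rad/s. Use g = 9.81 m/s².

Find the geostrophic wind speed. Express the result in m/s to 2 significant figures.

33 m/s

Coriolis parameter at 26°S:
f = 2Ω sin φ = 2 × 7.29×10⁻⁵ × sin 26° = 6.39×10⁻⁵ s⁻¹
Height gradient: |∂Z/∂n| = 60 m / 281000 m = 2.14×10⁻⁴
On a pressure surface, geostrophic balance gives V_g = (g/f)|∂Z/∂n|:
V_g = 9.81 × 2.14×10⁻⁴ / 6.39×10⁻⁵ = 32.8 m/s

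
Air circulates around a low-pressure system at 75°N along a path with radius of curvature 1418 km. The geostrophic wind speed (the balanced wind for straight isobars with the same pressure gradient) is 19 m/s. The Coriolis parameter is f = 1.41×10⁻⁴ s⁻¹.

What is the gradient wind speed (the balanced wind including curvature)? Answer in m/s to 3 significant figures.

Around a low, centrifugal force acts outward with Coriolis, so pressure-gradient force balances both:
(1/ρ)|∂P/∂n| = fV + V²/R  →  V² + fR·V − fR·V_g = 0
With fR = 1.41×10⁻⁴ × 1418×10³ m = 200 m/s:
V = [−fR + √((fR)² + 4 fR V_g)]/2 = [−200 + √(200² + 4×200×19)]/2 = 17.5 m/s
Subgeostrophic (V < V_g = 19 m/s), as expected around a low.

17.5 m/s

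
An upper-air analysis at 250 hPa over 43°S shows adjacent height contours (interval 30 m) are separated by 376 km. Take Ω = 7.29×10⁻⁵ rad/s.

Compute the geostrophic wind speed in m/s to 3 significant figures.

Coriolis parameter at 43°S:
f = 2Ω sin φ = 2 × 7.29×10⁻⁵ × sin 43° = 9.94×10⁻⁵ s⁻¹
Height gradient: |∂Z/∂n| = 30 m / 376000 m = 7.98×10⁻⁵
On a pressure surface, geostrophic balance gives V_g = (g/f)|∂Z/∂n|:
V_g = 9.81 × 7.98×10⁻⁵ / 9.94×10⁻⁵ = 7.87 m/s

7.87 m/s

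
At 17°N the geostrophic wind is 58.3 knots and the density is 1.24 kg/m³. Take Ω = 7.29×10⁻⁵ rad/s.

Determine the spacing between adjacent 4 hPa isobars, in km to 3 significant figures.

252 km

Coriolis parameter at 17°N:
f = 2Ω sin φ = 2 × 7.29×10⁻⁵ × sin 17° = 4.26×10⁻⁵ s⁻¹
Wind speed in SI: 58.3 knots = 30.0 m/s
Geostrophic balance rearranged: |∂P/∂n| = f ρ V_g
|∂P/∂n| = 4.26×10⁻⁵ × 1.24 × 30.0 = 1.59×10⁻³ Pa/m
Isobar spacing: Δn = ΔP/|∂P/∂n| = 400 Pa / 1.59×10⁻³ Pa/m = 252313 m ≈ 252 km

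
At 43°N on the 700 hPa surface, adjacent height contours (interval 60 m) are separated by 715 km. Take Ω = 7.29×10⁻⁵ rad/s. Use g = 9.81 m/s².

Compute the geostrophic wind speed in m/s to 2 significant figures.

Coriolis parameter at 43°N:
f = 2Ω sin φ = 2 × 7.29×10⁻⁵ × sin 43° = 9.94×10⁻⁵ s⁻¹
Height gradient: |∂Z/∂n| = 60 m / 715000 m = 8.39×10⁻⁵
On a pressure surface, geostrophic balance gives V_g = (g/f)|∂Z/∂n|:
V_g = 9.81 × 8.39×10⁻⁵ / 9.94×10⁻⁵ = 8.28 m/s

8.3 m/s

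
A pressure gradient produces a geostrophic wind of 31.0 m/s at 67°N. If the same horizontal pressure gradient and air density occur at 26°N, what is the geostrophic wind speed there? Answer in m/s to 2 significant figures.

65 m/s

With the same pressure gradient and density, V_g ∝ 1/f ∝ 1/sin φ.
V₂ = V₁ · sin φ₁ / sin φ₂ = 31.0 × sin 67° / sin 26°
V₂ = 31.0 × 0.9205/0.4384 = 65 m/s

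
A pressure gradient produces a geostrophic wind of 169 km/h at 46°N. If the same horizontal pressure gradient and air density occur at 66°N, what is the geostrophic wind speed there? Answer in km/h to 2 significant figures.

With the same pressure gradient and density, V_g ∝ 1/f ∝ 1/sin φ.
V₂ = V₁ · sin φ₁ / sin φ₂ = 169 × sin 46° / sin 66°
V₂ = 169 × 0.7193/0.9135 = 130 km/h

130 km/h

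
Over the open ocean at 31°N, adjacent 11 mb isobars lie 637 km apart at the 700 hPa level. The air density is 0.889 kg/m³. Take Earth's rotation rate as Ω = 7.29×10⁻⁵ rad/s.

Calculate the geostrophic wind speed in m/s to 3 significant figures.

Coriolis parameter at 31°N:
f = 2Ω sin φ = 2 × 7.29×10⁻⁵ × sin 31° = 7.51×10⁻⁵ s⁻¹
Pressure gradient: |∂P/∂n| = 1100 Pa / 637000 m = 1.73×10⁻³ Pa/m
Geostrophic balance (pressure-gradient force = Coriolis force):
V_g = (1/(fρ)) |∂P/∂n| = 1.73×10⁻³ / (7.51×10⁻⁵ × 0.889) = 25.9 m/s

25.9 m/s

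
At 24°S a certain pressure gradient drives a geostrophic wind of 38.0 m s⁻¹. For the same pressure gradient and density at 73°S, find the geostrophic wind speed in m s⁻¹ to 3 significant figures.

16.2 m s⁻¹

With the same pressure gradient and density, V_g ∝ 1/f ∝ 1/sin φ.
V₂ = V₁ · sin φ₁ / sin φ₂ = 38.0 × sin 24° / sin 73°
V₂ = 38.0 × 0.4067/0.9563 = 16.2 m s⁻¹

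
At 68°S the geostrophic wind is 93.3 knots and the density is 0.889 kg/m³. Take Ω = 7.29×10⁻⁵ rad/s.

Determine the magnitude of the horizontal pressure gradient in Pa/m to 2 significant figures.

5.8×10⁻³ Pa/m

Coriolis parameter at 68°S:
f = 2Ω sin φ = 2 × 7.29×10⁻⁵ × sin 68° = 1.35×10⁻⁴ s⁻¹
Wind speed in SI: 93.3 knots = 48.0 m/s
Geostrophic balance rearranged: |∂P/∂n| = f ρ V_g
|∂P/∂n| = 1.35×10⁻⁴ × 0.889 × 48.0 = 5.77×10⁻³ Pa/m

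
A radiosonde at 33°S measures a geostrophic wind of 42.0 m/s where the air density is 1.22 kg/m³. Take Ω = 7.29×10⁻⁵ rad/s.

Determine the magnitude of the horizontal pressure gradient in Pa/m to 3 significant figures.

4.07×10⁻³ Pa/m

Coriolis parameter at 33°S:
f = 2Ω sin φ = 2 × 7.29×10⁻⁵ × sin 33° = 7.94×10⁻⁵ s⁻¹
Geostrophic balance rearranged: |∂P/∂n| = f ρ V_g
|∂P/∂n| = 7.94×10⁻⁵ × 1.22 × 42.0 = 4.07×10⁻³ Pa/m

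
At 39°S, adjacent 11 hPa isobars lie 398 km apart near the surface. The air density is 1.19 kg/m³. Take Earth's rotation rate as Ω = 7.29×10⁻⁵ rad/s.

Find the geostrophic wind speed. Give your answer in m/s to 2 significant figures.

25 m/s

Coriolis parameter at 39°S:
f = 2Ω sin φ = 2 × 7.29×10⁻⁵ × sin 39° = 9.18×10⁻⁵ s⁻¹
Pressure gradient: |∂P/∂n| = 1100 Pa / 398000 m = 2.76×10⁻³ Pa/m
Geostrophic balance (pressure-gradient force = Coriolis force):
V_g = (1/(fρ)) |∂P/∂n| = 2.76×10⁻³ / (9.18×10⁻⁵ × 1.19) = 25.3 m/s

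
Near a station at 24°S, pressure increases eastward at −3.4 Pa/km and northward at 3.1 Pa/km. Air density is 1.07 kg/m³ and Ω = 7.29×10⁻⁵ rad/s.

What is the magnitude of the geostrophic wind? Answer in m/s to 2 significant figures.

73 m/s

Coriolis parameter at 24°S:
f = 2Ω sin φ = 2 × 7.29×10⁻⁵ × sin 24° = 5.93×10⁻⁵ s⁻¹
In the Southern Hemisphere f is negative: f = −5.93×10⁻⁵ s⁻¹.
Component geostrophic relations (x east, y north):
u_g = −(1/(fρ)) ∂P/∂y,  v_g = (1/(fρ)) ∂P/∂x
u_g = −(3.1×10⁻³)/(−5.93×10⁻⁵ × 1.07) = 48.9 m/s;  v_g = (−3.4×10⁻³)/(−5.93×10⁻⁵ × 1.07) = 53.6 m/s
|V_g| = √(u_g² + v_g²) = 72.5 m/s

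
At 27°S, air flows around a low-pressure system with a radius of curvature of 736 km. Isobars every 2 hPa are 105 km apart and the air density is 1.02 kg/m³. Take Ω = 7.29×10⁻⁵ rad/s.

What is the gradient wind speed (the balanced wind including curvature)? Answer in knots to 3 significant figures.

38.9 knots

Coriolis parameter at 27°S:
f = 2Ω sin φ = 2 × 7.29×10⁻⁵ × sin 27° = 6.62×10⁻⁵ s⁻¹
Pressure gradient: |∂P/∂n| = 200 Pa / 105000 m = 1.90×10⁻³ Pa/m
Geostrophic speed: V_g = |∂P/∂n|/(fρ) = 1.90×10⁻³/(6.62×10⁻⁵ × 1.02) = 28.2 m/s
Around a low, centrifugal force acts outward with Coriolis, so pressure-gradient force balances both:
(1/ρ)|∂P/∂n| = fV + V²/R  →  V² + fR·V − fR·V_g = 0
With fR = 6.62×10⁻⁵ × 736×10³ m = 48.7 m/s:
V = [−fR + √((fR)² + 4 fR V_g)]/2 = [−48.7 + √(48.7² + 4×48.7×28.2)]/2 = 20 m/s
Subgeostrophic (V < V_g = 28.2 m/s), as expected around a low.
Converting: 20 m/s × 1.944 = 38.9 knots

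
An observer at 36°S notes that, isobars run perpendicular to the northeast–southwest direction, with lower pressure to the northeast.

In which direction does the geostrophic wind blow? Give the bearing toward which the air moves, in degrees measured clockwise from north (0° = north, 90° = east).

315°

The pressure-gradient force points toward the northeast (bearing 045°).
Geostrophic balance: in the Southern Hemisphere the Coriolis force deflects motion to the left, so the geostrophic wind blows 90° to the left of the pressure-gradient force (low pressure on the right).
Rotating 045° by 90° counterclockwise gives 315° — the wind blows toward the northwest.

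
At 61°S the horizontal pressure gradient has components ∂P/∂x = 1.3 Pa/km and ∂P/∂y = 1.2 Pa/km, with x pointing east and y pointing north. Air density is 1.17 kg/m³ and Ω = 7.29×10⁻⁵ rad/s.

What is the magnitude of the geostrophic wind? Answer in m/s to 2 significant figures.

Coriolis parameter at 61°S:
f = 2Ω sin φ = 2 × 7.29×10⁻⁵ × sin 61° = 1.28×10⁻⁴ s⁻¹
In the Southern Hemisphere f is negative: f = −1.28×10⁻⁴ s⁻¹.
Component geostrophic relations (x east, y north):
u_g = −(1/(fρ)) ∂P/∂y,  v_g = (1/(fρ)) ∂P/∂x
u_g = −(1.2×10⁻³)/(−1.28×10⁻⁴ × 1.17) = 8.04 m/s;  v_g = (1.3×10⁻³)/(−1.28×10⁻⁴ × 1.17) = −8.71 m/s
|V_g| = √(u_g² + v_g²) = 11.9 m/s

12 m/s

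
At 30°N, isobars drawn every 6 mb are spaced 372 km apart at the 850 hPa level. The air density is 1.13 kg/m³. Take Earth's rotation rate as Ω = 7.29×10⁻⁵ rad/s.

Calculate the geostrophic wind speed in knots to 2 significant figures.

Coriolis parameter at 30°N:
f = 2Ω sin φ = 2 × 7.29×10⁻⁵ × sin 30° = 7.29×10⁻⁵ s⁻¹
Pressure gradient: |∂P/∂n| = 600 Pa / 372000 m = 1.61×10⁻³ Pa/m
Geostrophic balance (pressure-gradient force = Coriolis force):
V_g = (1/(fρ)) |∂P/∂n| = 1.61×10⁻³ / (7.29×10⁻⁵ × 1.13) = 19.6 m/s
Converting: 19.6 m/s × 1.944 = 38 knots

38 knots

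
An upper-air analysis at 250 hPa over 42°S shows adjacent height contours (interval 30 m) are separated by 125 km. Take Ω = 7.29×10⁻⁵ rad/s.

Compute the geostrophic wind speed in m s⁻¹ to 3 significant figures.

24.1 m s⁻¹

Coriolis parameter at 42°S:
f = 2Ω sin φ = 2 × 7.29×10⁻⁵ × sin 42° = 9.76×10⁻⁵ s⁻¹
Height gradient: |∂Z/∂n| = 30 m / 125000 m = 2.40×10⁻⁴
On a pressure surface, geostrophic balance gives V_g = (g/f)|∂Z/∂n|:
V_g = 9.81 × 2.40×10⁻⁴ / 9.76×10⁻⁵ = 24.1 m/s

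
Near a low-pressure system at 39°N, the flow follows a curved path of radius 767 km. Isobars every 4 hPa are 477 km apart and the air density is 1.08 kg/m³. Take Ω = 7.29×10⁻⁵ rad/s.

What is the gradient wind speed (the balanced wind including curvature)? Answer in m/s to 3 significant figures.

7.63 m/s

Coriolis parameter at 39°N:
f = 2Ω sin φ = 2 × 7.29×10⁻⁵ × sin 39° = 9.18×10⁻⁵ s⁻¹
Pressure gradient: |∂P/∂n| = 400 Pa / 477000 m = 8.39×10⁻⁴ Pa/m
Geostrophic speed: V_g = |∂P/∂n|/(fρ) = 8.39×10⁻⁴/(9.18×10⁻⁵ × 1.08) = 8.46 m/s
Around a low, centrifugal force acts outward with Coriolis, so pressure-gradient force balances both:
(1/ρ)|∂P/∂n| = fV + V²/R  →  V² + fR·V − fR·V_g = 0
With fR = 9.18×10⁻⁵ × 767×10³ m = 70.4 m/s:
V = [−fR + √((fR)² + 4 fR V_g)]/2 = [−70.4 + √(70.4² + 4×70.4×8.46)]/2 = 7.63 m/s
Subgeostrophic (V < V_g = 8.46 m/s), as expected around a low.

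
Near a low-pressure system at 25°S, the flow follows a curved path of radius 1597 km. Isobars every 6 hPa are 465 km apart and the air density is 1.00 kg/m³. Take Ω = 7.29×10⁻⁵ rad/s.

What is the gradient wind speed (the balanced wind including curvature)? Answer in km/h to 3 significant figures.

63.9 km/h

Coriolis parameter at 25°S:
f = 2Ω sin φ = 2 × 7.29×10⁻⁵ × sin 25° = 6.16×10⁻⁵ s⁻¹
Pressure gradient: |∂P/∂n| = 600 Pa / 465000 m = 1.29×10⁻³ Pa/m
Geostrophic speed: V_g = |∂P/∂n|/(fρ) = 1.29×10⁻³/(6.16×10⁻⁵ × 1.00) = 20.9 m/s
Around a low, centrifugal force acts outward with Coriolis, so pressure-gradient force balances both:
(1/ρ)|∂P/∂n| = fV + V²/R  →  V² + fR·V − fR·V_g = 0
With fR = 6.16×10⁻⁵ × 1597×10³ m = 98.4 m/s:
V = [−fR + √((fR)² + 4 fR V_g)]/2 = [−98.4 + √(98.4² + 4×98.4×20.9)]/2 = 17.7 m/s
Subgeostrophic (V < V_g = 20.9 m/s), as expected around a low.
Converting: 17.7 m/s × 3.6 = 63.9 km/h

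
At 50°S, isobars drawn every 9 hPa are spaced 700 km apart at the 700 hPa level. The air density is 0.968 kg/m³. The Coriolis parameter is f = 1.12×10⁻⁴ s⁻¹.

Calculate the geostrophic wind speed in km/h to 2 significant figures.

43 km/h

Pressure gradient: |∂P/∂n| = 900 Pa / 700000 m = 1.29×10⁻³ Pa/m
Geostrophic balance (pressure-gradient force = Coriolis force):
V_g = (1/(fρ)) |∂P/∂n| = 1.29×10⁻³ / (1.12×10⁻⁴ × 0.968) = 11.9 m/s
Converting: 11.9 m/s × 3.6 = 43 km/h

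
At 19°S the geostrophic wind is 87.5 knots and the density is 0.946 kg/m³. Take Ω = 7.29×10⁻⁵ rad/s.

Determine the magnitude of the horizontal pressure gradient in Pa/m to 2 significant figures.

Coriolis parameter at 19°S:
f = 2Ω sin φ = 2 × 7.29×10⁻⁵ × sin 19° = 4.75×10⁻⁵ s⁻¹
Wind speed in SI: 87.5 knots = 45.0 m/s
Geostrophic balance rearranged: |∂P/∂n| = f ρ V_g
|∂P/∂n| = 4.75×10⁻⁵ × 0.946 × 45.0 = 2.02×10⁻³ Pa/m

2.0×10⁻³ Pa/m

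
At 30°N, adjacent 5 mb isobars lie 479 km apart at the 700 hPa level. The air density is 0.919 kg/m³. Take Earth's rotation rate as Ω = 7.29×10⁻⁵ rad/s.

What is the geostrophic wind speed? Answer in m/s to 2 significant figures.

16 m/s

Coriolis parameter at 30°N:
f = 2Ω sin φ = 2 × 7.29×10⁻⁵ × sin 30° = 7.29×10⁻⁵ s⁻¹
Pressure gradient: |∂P/∂n| = 500 Pa / 479000 m = 1.04×10⁻³ Pa/m
Geostrophic balance (pressure-gradient force = Coriolis force):
V_g = (1/(fρ)) |∂P/∂n| = 1.04×10⁻³ / (7.29×10⁻⁵ × 0.919) = 15.6 m/s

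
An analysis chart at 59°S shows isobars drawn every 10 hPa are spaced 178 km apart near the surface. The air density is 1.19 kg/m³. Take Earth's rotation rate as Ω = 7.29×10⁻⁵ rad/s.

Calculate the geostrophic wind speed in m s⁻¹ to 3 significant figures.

37.8 m s⁻¹

Coriolis parameter at 59°S:
f = 2Ω sin φ = 2 × 7.29×10⁻⁵ × sin 59° = 1.25×10⁻⁴ s⁻¹
Pressure gradient: |∂P/∂n| = 1000 Pa / 178000 m = 5.62×10⁻³ Pa/m
Geostrophic balance (pressure-gradient force = Coriolis force):
V_g = (1/(fρ)) |∂P/∂n| = 5.62×10⁻³ / (1.25×10⁻⁴ × 1.19) = 37.8 m/s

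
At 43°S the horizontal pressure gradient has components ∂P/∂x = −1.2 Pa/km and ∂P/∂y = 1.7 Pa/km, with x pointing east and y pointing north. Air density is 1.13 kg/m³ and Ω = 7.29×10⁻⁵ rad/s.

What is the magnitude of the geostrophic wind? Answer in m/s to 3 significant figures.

Coriolis parameter at 43°S:
f = 2Ω sin φ = 2 × 7.29×10⁻⁵ × sin 43° = 9.94×10⁻⁵ s⁻¹
In the Southern Hemisphere f is negative: f = −9.94×10⁻⁵ s⁻¹.
Component geostrophic relations (x east, y north):
u_g = −(1/(fρ)) ∂P/∂y,  v_g = (1/(fρ)) ∂P/∂x
u_g = −(1.7×10⁻³)/(−9.94×10⁻⁵ × 1.13) = 15.1 m/s;  v_g = (−1.2×10⁻³)/(−9.94×10⁻⁵ × 1.13) = 10.7 m/s
|V_g| = √(u_g² + v_g²) = 18.5 m/s

18.5 m/s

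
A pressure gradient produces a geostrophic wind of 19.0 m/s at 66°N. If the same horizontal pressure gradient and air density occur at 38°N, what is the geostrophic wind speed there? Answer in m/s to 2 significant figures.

28 m/s

With the same pressure gradient and density, V_g ∝ 1/f ∝ 1/sin φ.
V₂ = V₁ · sin φ₁ / sin φ₂ = 19.0 × sin 66° / sin 38°
V₂ = 19.0 × 0.9135/0.6157 = 28 m/s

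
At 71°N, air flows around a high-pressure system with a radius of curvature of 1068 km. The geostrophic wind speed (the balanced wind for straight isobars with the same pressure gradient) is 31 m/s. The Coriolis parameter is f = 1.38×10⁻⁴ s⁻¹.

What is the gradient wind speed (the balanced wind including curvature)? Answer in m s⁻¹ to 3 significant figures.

44.3 m s⁻¹

Around a high, pressure-gradient force acts outward with centrifugal, so Coriolis balances both:
fV = (1/ρ)|∂P/∂n| + V²/R  →  V² − fR·V + fR·V_g = 0
With fR = 1.38×10⁻⁴ × 1068×10³ m = 147 m/s:
V = [fR − √((fR)² − 4 fR V_g)]/2 = [147 − √(147² − 4×147×31)]/2 = 44.3 m/s
Supergeostrophic (V > V_g = 31 m/s), as expected around a high.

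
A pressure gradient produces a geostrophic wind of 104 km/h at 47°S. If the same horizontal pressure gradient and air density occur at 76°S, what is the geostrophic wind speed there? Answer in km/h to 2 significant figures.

78 km/h

With the same pressure gradient and density, V_g ∝ 1/f ∝ 1/sin φ.
V₂ = V₁ · sin φ₁ / sin φ₂ = 104 × sin 47° / sin 76°
V₂ = 104 × 0.7314/0.9703 = 78 km/h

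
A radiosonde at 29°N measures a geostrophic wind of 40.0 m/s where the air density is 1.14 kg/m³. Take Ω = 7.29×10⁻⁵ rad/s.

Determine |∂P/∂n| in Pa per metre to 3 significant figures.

Coriolis parameter at 29°N:
f = 2Ω sin φ = 2 × 7.29×10⁻⁵ × sin 29° = 7.07×10⁻⁵ s⁻¹
Geostrophic balance rearranged: |∂P/∂n| = f ρ V_g
|∂P/∂n| = 7.07×10⁻⁵ × 1.14 × 40.0 = 3.22×10⁻³ Pa/m

3.22×10⁻³ Pa/m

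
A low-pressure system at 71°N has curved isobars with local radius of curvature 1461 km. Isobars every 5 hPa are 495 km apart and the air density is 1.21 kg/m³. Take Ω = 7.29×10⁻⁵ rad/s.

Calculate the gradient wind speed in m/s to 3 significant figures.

5.88 m/s

Coriolis parameter at 71°N:
f = 2Ω sin φ = 2 × 7.29×10⁻⁵ × sin 71° = 1.38×10⁻⁴ s⁻¹
Pressure gradient: |∂P/∂n| = 500 Pa / 495000 m = 1.01×10⁻³ Pa/m
Geostrophic speed: V_g = |∂P/∂n|/(fρ) = 1.01×10⁻³/(1.38×10⁻⁴ × 1.21) = 6.06 m/s
Around a low, centrifugal force acts outward with Coriolis, so pressure-gradient force balances both:
(1/ρ)|∂P/∂n| = fV + V²/R  →  V² + fR·V − fR·V_g = 0
With fR = 1.38×10⁻⁴ × 1461×10³ m = 201 m/s:
V = [−fR + √((fR)² + 4 fR V_g)]/2 = [−201 + √(201² + 4×201×6.06)]/2 = 5.88 m/s
Subgeostrophic (V < V_g = 6.06 m/s), as expected around a low.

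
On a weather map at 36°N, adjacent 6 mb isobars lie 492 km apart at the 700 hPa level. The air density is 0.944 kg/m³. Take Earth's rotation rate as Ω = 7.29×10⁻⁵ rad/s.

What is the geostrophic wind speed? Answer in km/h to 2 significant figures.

54 km/h

Coriolis parameter at 36°N:
f = 2Ω sin φ = 2 × 7.29×10⁻⁵ × sin 36° = 8.57×10⁻⁵ s⁻¹
Pressure gradient: |∂P/∂n| = 600 Pa / 492000 m = 1.22×10⁻³ Pa/m
Geostrophic balance (pressure-gradient force = Coriolis force):
V_g = (1/(fρ)) |∂P/∂n| = 1.22×10⁻³ / (8.57×10⁻⁵ × 0.944) = 15.1 m/s
Converting: 15.1 m/s × 3.6 = 54 km/h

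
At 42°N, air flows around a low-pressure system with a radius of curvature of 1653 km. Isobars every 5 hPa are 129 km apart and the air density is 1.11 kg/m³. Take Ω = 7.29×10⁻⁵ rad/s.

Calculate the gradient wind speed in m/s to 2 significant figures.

30 m/s

Coriolis parameter at 42°N:
f = 2Ω sin φ = 2 × 7.29×10⁻⁵ × sin 42° = 9.76×10⁻⁵ s⁻¹
Pressure gradient: |∂P/∂n| = 500 Pa / 129000 m = 3.88×10⁻³ Pa/m
Geostrophic speed: V_g = |∂P/∂n|/(fρ) = 3.88×10⁻³/(9.76×10⁻⁵ × 1.11) = 35.8 m/s
Around a low, centrifugal force acts outward with Coriolis, so pressure-gradient force balances both:
(1/ρ)|∂P/∂n| = fV + V²/R  →  V² + fR·V − fR·V_g = 0
With fR = 9.76×10⁻⁵ × 1653×10³ m = 161 m/s:
V = [−fR + √((fR)² + 4 fR V_g)]/2 = [−161 + √(161² + 4×161×35.8)]/2 = 30.2 m/s
Subgeostrophic (V < V_g = 35.8 m/s), as expected around a low.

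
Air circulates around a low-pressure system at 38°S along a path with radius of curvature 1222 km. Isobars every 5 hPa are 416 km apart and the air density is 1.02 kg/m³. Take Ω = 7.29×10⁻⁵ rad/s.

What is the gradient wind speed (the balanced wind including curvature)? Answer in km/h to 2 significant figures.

Coriolis parameter at 38°S:
f = 2Ω sin φ = 2 × 7.29×10⁻⁵ × sin 38° = 8.98×10⁻⁵ s⁻¹
Pressure gradient: |∂P/∂n| = 500 Pa / 416000 m = 1.20×10⁻³ Pa/m
Geostrophic speed: V_g = |∂P/∂n|/(fρ) = 1.20×10⁻³/(8.98×10⁻⁵ × 1.02) = 13.1 m/s
Around a low, centrifugal force acts outward with Coriolis, so pressure-gradient force balances both:
(1/ρ)|∂P/∂n| = fV + V²/R  →  V² + fR·V − fR·V_g = 0
With fR = 8.98×10⁻⁵ × 1222×10³ m = 110 m/s:
V = [−fR + √((fR)² + 4 fR V_g)]/2 = [−110 + √(110² + 4×110×13.1)]/2 = 11.8 m/s
Subgeostrophic (V < V_g = 13.1 m/s), as expected around a low.
Converting: 11.8 m/s × 3.6 = 43 km/h

43 km/h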